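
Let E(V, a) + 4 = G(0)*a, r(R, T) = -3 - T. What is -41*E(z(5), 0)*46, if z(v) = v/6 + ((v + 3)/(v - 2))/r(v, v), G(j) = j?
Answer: 7544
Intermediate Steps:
z(v) = v/6 + (3 + v)/((-3 - v)*(-2 + v)) (z(v) = v/6 + ((v + 3)/(v - 2))/(-3 - v) = v*(⅙) + ((3 + v)/(-2 + v))/(-3 - v) = v/6 + ((3 + v)/(-2 + v))/(-3 - v) = v/6 + (3 + v)/((-3 - v)*(-2 + v)))
E(V, a) = -4 (E(V, a) = -4 + 0*a = -4 + 0 = -4)
-41*E(z(5), 0)*46 = -41*(-4)*46 = 164*46 = 7544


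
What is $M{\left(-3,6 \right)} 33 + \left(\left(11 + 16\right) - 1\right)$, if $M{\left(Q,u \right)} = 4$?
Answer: $158$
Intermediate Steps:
$M{\left(-3,6 \right)} 33 + \left(\left(11 + 16\right) - 1\right) = 4 \cdot 33 + \left(\left(11 + 16\right) - 1\right) = 132 + \left(27 - 1\right) = 132 + 26 = 158$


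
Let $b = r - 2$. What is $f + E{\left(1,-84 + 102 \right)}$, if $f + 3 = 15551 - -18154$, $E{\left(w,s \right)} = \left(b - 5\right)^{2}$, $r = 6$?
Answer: $33703$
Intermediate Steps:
$b = 4$ ($b = 6 - 2 = 4$)
$E{\left(w,s \right)} = 1$ ($E{\left(w,s \right)} = \left(4 - 5\right)^{2} = \left(-1\right)^{2} = 1$)
$f = 33702$ ($f = -3 + \left(15551 - -18154\right) = -3 + \left(15551 + 18154\right) = -3 + 33705 = 33702$)
$f + E{\left(1,-84 + 102 \right)} = 33702 + 1 = 33703$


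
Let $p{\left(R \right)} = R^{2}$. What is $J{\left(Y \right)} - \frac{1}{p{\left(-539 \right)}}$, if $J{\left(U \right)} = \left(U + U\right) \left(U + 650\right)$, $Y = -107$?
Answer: $- \frac{33759121243}{290521} \approx -1.162 \cdot 10^{5}$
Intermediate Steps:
$J{\left(U \right)} = 2 U \left(650 + U\right)$
$J{\left(Y \right)} - \frac{1}{p{\left(-539 \right)}} = 2 \left(-107\right) \left(650 - 107\right) - \frac{1}{\left(-539\right)^{2}} = 2 \left(-107\right) 543 - \frac{1}{290521} = -116202 - \frac{1}{290521} = - \frac{33759121243}{290521}$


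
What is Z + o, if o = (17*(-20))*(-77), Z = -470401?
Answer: -444221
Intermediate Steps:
o = 26180 (o = -340*(-77) = 26180)
Z + o = -470401 + 26180 = -444221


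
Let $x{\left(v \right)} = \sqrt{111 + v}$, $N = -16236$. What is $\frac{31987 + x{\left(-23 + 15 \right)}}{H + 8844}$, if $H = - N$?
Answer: $\frac{31987}{25080} + \frac{\sqrt{103}}{25080} \approx 1.2758$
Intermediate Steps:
$H = 16236$ ($H = \left(-1\right) \left(-16236\right) = 16236$)
$\frac{31987 + x{\left(-23 + 15 \right)}}{H + 8844} = \frac{31987 + \sqrt{111 + \left(-23 + 15\right)}}{16236 + 8844} = \frac{31987 + \sqrt{111 - 8}}{25080} = \left(31987 + \sqrt{103}\right) \frac{1}{25080} = \frac{31987}{25080} + \frac{\sqrt{103}}{25080}$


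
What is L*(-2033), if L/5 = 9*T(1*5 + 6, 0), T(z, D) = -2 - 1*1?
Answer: 274455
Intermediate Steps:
T(z, D) = -3 (T(z, D) = -2 - 1 = -3)
L = -135 (L = 5*(9*(-3)) = 5*(-27) = -135)
L*(-2033) = -135*(-2033) = 274455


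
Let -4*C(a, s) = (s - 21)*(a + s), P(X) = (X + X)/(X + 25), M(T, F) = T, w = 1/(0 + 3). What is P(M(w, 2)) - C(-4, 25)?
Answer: 799/38 ≈ 21.026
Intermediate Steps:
w = ⅓ (w = 1/3 = ⅓ ≈ 0.33333)
P(X) = 2*X/(25 + X) (P(X) = (2*X)/(25 + X) = 2*X/(25 + X))
C(a, s) = -(-21 + s)*(a + s)/4 (C(a, s) = -(s - 21)*(a + s)/4 = -(-21 + s)*(a + s)/4)
P(M(w, 2)) - C(-4, 25) = 2*(⅓)/(25 + ⅓) - (-¼*25² + (21/4)*(-4) + (21/4)*25 - ¼*(-4)*25) = 2*(⅓)/(76/3) - (-¼*625 - 21 + 525/4 + 25) = 2*(⅓)*(3/76) - (-625/4 - 21 + 525/4 + 25) = 1/38 - 1*(-21) = 1/38 + 21 = 799/38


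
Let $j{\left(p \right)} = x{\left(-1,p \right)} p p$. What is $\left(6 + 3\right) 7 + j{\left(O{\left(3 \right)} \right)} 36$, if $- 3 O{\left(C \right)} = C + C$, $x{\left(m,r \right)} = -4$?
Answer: $-513$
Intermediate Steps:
$O{\left(C \right)} = - \frac{2 C}{3}$ ($O{\left(C \right)} = - \frac{C + C}{3} = - \frac{2 C}{3}$)
$j{\left(p \right)} = - 4 p^{2}$ ($j{\left(p \right)} = - 4 p p = - 4 p^{2}$)
$\left(6 + 3\right) 7 + j{\left(O{\left(3 \right)} \right)} 36 = \left(6 + 3\right) 7 + - 4 \left(\left(- \frac{2}{3}\right) 3\right)^{2} \cdot 36 = 9 \cdot 7 + - 4 \left(-2\right)^{2} \cdot 36 = 63 + \left(-4\right) 4 \cdot 36 = 63 - 576 = -513$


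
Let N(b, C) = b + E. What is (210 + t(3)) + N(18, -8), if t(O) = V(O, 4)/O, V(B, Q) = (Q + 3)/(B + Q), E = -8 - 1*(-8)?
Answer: 685/3 ≈ 228.33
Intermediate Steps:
E = 0 (E = -8 + 8 = 0)
V(B, Q) = (3 + Q)/(B + Q)
N(b, C) = b (N(b, C) = b + 0 = b)
t(O) = 7/(O*(4 + O)) (t(O) = ((3 + 4)/(O + 4))/O = (7/(4 + O))/O = 7/(O*(4 + O)))
(210 + t(3)) + N(18, -8) = (210 + 7/(3*(4 + 3))) + 18 = (210 + 7*(⅓)/7) + 18 = (210 + 7*(⅓)*(⅐)) + 18 = (210 + ⅓) + 18 = 631/3 + 18 = 685/3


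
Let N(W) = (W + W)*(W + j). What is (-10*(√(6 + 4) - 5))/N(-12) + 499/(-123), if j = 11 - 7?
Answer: -4981/1312 - 5*√10/96 ≈ -3.9612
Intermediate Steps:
j = 4
N(W) = 2*W*(4 + W) (N(W) = (W + W)*(W + 4) = (2*W)*(4 + W) = 2*W*(4 + W))
(-10*(√(6 + 4) - 5))/N(-12) + 499/(-123) = (-10*(√(6 + 4) - 5))/((2*(-12)*(4 - 12))) + 499/(-123) = (-10*(√10 - 5))/((2*(-12)*(-8))) + 499*(-1/123) = -10*(-5 + √10)/192 - 499/123 = (50 - 10*√10)*(1/192) - 499/123 = (25/96 - 5*√10/96) - 499/123 = -4981/1312 - 5*√10/96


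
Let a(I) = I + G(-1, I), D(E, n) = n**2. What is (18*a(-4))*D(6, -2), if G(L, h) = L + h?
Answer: -648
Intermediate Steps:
a(I) = -1 + 2*I (a(I) = I + (-1 + I) = -1 + 2*I)
(18*a(-4))*D(6, -2) = (18*(-1 + 2*(-4)))*(-2)**2 = (18*(-1 - 8))*4 = (18*(-9))*4 = -162*4 = -648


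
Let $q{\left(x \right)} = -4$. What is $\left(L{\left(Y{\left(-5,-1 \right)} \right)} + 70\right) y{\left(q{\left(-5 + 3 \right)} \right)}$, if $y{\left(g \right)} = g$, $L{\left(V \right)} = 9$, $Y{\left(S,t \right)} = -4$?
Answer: $-316$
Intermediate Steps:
$\left(L{\left(Y{\left(-5,-1 \right)} \right)} + 70\right) y{\left(q{\left(-5 + 3 \right)} \right)} = \left(9 + 70\right) \left(-4\right) = 79 \left(-4\right) = -316$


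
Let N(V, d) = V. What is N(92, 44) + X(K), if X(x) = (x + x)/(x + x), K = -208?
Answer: 93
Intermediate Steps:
X(x) = 1 (X(x) = (2*x)/((2*x)) = (2*x)*(1/(2*x)) = 1)
N(92, 44) + X(K) = 92 + 1 = 93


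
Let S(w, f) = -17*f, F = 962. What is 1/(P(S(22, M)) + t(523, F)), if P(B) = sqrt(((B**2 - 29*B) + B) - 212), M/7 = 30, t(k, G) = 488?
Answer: -1/25833 + sqrt(3211162)/6303252 ≈ 0.00024558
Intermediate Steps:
M = 210 (M = 7*30 = 210)
P(B) = sqrt(-212 + B**2 - 28*B) (P(B) = sqrt((B**2 - 28*B) - 212) = sqrt(-212 + B**2 - 28*B))
1/(P(S(22, M)) + t(523, F)) = 1/(sqrt(-212 + (-17*210)**2 - (-476)*210) + 488) = 1/(sqrt(-212 + (-3570)**2 - 28*(-3570)) + 488) = 1/(sqrt(-212 + 12744900 + 99960) + 488) = 1/(sqrt(12844648) + 488) = 1/(2*sqrt(3211162) + 488) = 1/(488 + 2*sqrt(3211162))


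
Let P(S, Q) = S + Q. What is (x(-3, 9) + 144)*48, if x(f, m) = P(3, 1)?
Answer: 7104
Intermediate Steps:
P(S, Q) = Q + S
x(f, m) = 4 (x(f, m) = 1 + 3 = 4)
(x(-3, 9) + 144)*48 = (4 + 144)*48 = 148*48 = 7104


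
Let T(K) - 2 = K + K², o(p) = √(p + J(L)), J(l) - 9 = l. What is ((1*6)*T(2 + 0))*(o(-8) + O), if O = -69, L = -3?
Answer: -3312 + 48*I*√2 ≈ -3312.0 + 67.882*I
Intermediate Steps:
J(l) = 9 + l
o(p) = √(6 + p) (o(p) = √(p + (9 - 3)) = √(p + 6) = √(6 + p))
T(K) = 2 + K + K² (T(K) = 2 + (K + K²) = 2 + K + K²)
((1*6)*T(2 + 0))*(o(-8) + O) = ((1*6)*(2 + (2 + 0) + (2 + 0)²))*(√(6 - 8) - 69) = (6*(2 + 2 + 2²))*(√(-2) - 69) = (6*(2 + 2 + 4))*(I*√2 - 69) = (6*8)*(-69 + I*√2) = 48*(-69 + I*√2) = -3312 + 48*I*√2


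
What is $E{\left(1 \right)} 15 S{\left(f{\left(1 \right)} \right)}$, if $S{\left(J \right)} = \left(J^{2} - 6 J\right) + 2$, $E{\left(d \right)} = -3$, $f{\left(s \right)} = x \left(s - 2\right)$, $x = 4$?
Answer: $-1890$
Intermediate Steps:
$f{\left(s \right)} = -8 + 4 s$ ($f{\left(s \right)} = 4 \left(s - 2\right) = 4 \left(-2 + s\right) = -8 + 4 s$)
$S{\left(J \right)} = 2 + J^{2} - 6 J$
$E{\left(1 \right)} 15 S{\left(f{\left(1 \right)} \right)} = \left(-3\right) 15 \left(2 + \left(-8 + 4 \cdot 1\right)^{2} - 6 \left(-8 + 4 \cdot 1\right)\right) = - 45 \left(2 + \left(-8 + 4\right)^{2} - 6 \left(-8 + 4\right)\right) = - 45 \left(2 + \left(-4\right)^{2} - -24\right) = - 45 \left(2 + 16 + 24\right) = \left(-45\right) 42 = -1890$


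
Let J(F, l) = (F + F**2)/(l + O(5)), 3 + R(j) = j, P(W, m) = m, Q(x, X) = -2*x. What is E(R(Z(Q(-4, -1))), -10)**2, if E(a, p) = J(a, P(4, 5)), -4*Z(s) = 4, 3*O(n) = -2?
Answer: 1296/169 ≈ 7.6686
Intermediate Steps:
O(n) = -2/3 (O(n) = (1/3)*(-2) = -2/3)
Z(s) = -1 (Z(s) = -1/4*4 = -1)
R(j) = -3 + j
J(F, l) = (F + F**2)/(-2/3 + l) (J(F, l) = (F + F**2)/(l - 2/3) = (F + F**2)/(-2/3 + l))
E(a, p) = 3*a*(1 + a)/13 (E(a, p) = 3*a*(1 + a)/(-2 + 3*5) = 3*a*(1 + a)/(-2 + 15) = 3*a*(1 + a)/13)
E(R(Z(Q(-4, -1))), -10)**2 = (3*(-3 - 1)*(1 + (-3 - 1))/13)**2 = ((3/13)*(-4)*(1 - 4))**2 = ((3/13)*(-4)*(-3))**2 = (36/13)**2 = 1296/169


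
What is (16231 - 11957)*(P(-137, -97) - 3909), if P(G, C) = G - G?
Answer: -16707066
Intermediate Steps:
P(G, C) = 0
(16231 - 11957)*(P(-137, -97) - 3909) = (16231 - 11957)*(0 - 3909) = 4274*(-3909) = -16707066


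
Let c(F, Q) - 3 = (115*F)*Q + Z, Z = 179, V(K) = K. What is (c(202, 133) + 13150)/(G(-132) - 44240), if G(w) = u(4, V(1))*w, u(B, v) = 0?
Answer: -1551461/22120 ≈ -70.138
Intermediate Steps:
G(w) = 0 (G(w) = 0*w = 0)
c(F, Q) = 182 + 115*F*Q (c(F, Q) = 3 + ((115*F)*Q + 179) = 3 + (115*F*Q + 179) = 3 + (179 + 115*F*Q) = 182 + 115*F*Q)
(c(202, 133) + 13150)/(G(-132) - 44240) = ((182 + 115*202*133) + 13150)/(0 - 44240) = ((182 + 3089590) + 13150)/(-44240) = (3089772 + 13150)*(-1/44240) = 3102922*(-1/44240) = -1551461/22120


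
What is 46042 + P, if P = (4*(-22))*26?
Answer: 43754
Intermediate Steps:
P = -2288 (P = -88*26 = -2288)
46042 + P = 46042 - 2288 = 43754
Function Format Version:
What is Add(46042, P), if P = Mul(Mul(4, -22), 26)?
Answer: 43754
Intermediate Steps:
P = -2288 (P = Mul(-88, 26) = -2288)
Add(46042, P) = Add(46042, -2288) = 43754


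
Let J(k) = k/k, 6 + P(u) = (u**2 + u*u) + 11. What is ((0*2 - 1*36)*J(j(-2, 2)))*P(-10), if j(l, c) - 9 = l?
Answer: -7380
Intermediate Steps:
j(l, c) = 9 + l
P(u) = 5 + 2*u**2 (P(u) = -6 + ((u**2 + u*u) + 11) = -6 + ((u**2 + u**2) + 11) = -6 + (2*u**2 + 11) = -6 + (11 + 2*u**2) = 5 + 2*u**2)
J(k) = 1
((0*2 - 1*36)*J(j(-2, 2)))*P(-10) = ((0*2 - 1*36)*1)*(5 + 2*(-10)**2) = ((0 - 36)*1)*(5 + 2*100) = (-36*1)*(5 + 200) = -36*205 = -7380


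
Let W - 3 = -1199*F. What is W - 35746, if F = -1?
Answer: -34544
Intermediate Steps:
W = 1202 (W = 3 - 1199*(-1) = 3 + 1199 = 1202)
W - 35746 = 1202 - 35746 = -34544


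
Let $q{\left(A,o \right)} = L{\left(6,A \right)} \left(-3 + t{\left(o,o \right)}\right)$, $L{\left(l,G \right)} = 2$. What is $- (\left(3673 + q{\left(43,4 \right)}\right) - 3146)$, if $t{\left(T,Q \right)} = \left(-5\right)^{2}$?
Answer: $-571$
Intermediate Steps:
$t{\left(T,Q \right)} = 25$
$q{\left(A,o \right)} = 44$ ($q{\left(A,o \right)} = 2 \left(-3 + 25\right) = 2 \cdot 22 = 44$)
$- (\left(3673 + q{\left(43,4 \right)}\right) - 3146) = - (\left(3673 + 44\right) - 3146) = - (3717 - 3146) = \left(-1\right) 571 = -571$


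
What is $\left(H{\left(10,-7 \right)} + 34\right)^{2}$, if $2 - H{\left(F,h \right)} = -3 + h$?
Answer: $2116$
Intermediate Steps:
$H{\left(F,h \right)} = 5 - h$ ($H{\left(F,h \right)} = 2 - \left(-3 + h\right) = 5 - h$)
$\left(H{\left(10,-7 \right)} + 34\right)^{2} = \left(\left(5 - -7\right) + 34\right)^{2} = \left(\left(5 + 7\right) + 34\right)^{2} = \left(12 + 34\right)^{2} = 46^{2} = 2116$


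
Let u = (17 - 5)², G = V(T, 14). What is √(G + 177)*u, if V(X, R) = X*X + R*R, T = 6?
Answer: 144*√409 ≈ 2912.2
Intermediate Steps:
V(X, R) = R² + X² (V(X, R) = X² + R² = R² + X²)
G = 232 (G = 14² + 6² = 196 + 36 = 232)
u = 144 (u = 12² = 144)
√(G + 177)*u = √(232 + 177)*144 = √409*144 = 144*√409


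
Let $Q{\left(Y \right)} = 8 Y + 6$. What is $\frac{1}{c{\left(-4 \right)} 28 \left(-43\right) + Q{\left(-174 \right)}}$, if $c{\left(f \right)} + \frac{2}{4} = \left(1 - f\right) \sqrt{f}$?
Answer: $- \frac{1}{185684} + \frac{215 i}{2599576} \approx -5.3855 \cdot 10^{-6} + 8.2706 \cdot 10^{-5} i$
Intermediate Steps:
$Q{\left(Y \right)} = 6 + 8 Y$
$c{\left(f \right)} = - \frac{1}{2} + \sqrt{f} \left(1 - f\right)$ ($c{\left(f \right)} = - \frac{1}{2} + \left(1 - f\right) \sqrt{f} = - \frac{1}{2} + \sqrt{f} \left(1 - f\right)$)
$\frac{1}{c{\left(-4 \right)} 28 \left(-43\right) + Q{\left(-174 \right)}} = \frac{1}{\left(- \frac{1}{2} + \sqrt{-4} - \left(-4\right)^{\frac{3}{2}}\right) 28 \left(-43\right) + \left(6 + 8 \left(-174\right)\right)} = \frac{1}{\left(- \frac{1}{2} + 2 i - - 8 i\right) 28 \left(-43\right) + \left(6 - 1392\right)} = \frac{1}{\left(- \frac{1}{2} + 2 i + 8 i\right) 28 \left(-43\right) - 1386} = \frac{1}{\left(- \frac{1}{2} + 10 i\right) 28 \left(-43\right) - 1386} = \frac{1}{\left(-14 + 280 i\right) \left(-43\right) - 1386} = \frac{1}{\left(602 - 12040 i\right) - 1386} = \frac{1}{-784 - 12040 i} = \frac{-784 + 12040 i}{145576256}$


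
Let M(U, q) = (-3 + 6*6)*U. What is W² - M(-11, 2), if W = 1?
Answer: 364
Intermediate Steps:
M(U, q) = 33*U (M(U, q) = (-3 + 36)*U = 33*U)
W² - M(-11, 2) = 1² - 33*(-11) = 1 - 1*(-363) = 1 + 363 = 364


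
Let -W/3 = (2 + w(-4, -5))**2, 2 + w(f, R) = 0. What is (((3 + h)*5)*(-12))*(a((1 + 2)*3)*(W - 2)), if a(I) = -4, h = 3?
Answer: -2880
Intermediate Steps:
w(f, R) = -2 (w(f, R) = -2 + 0 = -2)
W = 0 (W = -3*(2 - 2)**2 = -3*0**2 = -3*0 = 0)
(((3 + h)*5)*(-12))*(a((1 + 2)*3)*(W - 2)) = (((3 + 3)*5)*(-12))*(-4*(0 - 2)) = ((6*5)*(-12))*(-4*(-2)) = (30*(-12))*8 = -360*8 = -2880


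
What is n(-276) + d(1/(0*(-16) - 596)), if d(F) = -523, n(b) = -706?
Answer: -1229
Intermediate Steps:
n(-276) + d(1/(0*(-16) - 596)) = -706 - 523 = -1229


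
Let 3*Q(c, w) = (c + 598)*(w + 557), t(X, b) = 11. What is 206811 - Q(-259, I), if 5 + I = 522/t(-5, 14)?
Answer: 1529799/11 ≈ 1.3907e+5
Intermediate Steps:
I = 467/11 (I = -5 + 522/11 = 467/11 ≈ 42.455)
Q(c, w) = (557 + w)*(598 + c)/3 (Q(c, w) = ((c + 598)*(w + 557))/3 = ((598 + c)*(557 + w))/3 = ((557 + w)*(598 + c))/3 = (557 + w)*(598 + c)/3)
206811 - Q(-259, I) = 206811 - (333086/3 + (557/3)*(-259) + (598/3)*(467/11) + (⅓)*(-259)*(467/11)) = 206811 - (333086/3 - 144263/3 + 279266/33 - 120953/33) = 206811 - 1*745122/11 = 206811 - 745122/11 = 1529799/11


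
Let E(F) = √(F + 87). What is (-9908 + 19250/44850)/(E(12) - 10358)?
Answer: 92052488578/96237394305 + 8887091*√11/32079131435 ≈ 0.95743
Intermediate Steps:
E(F) = √(87 + F)
(-9908 + 19250/44850)/(E(12) - 10358) = (-9908 + 19250/44850)/(√(87 + 12) - 10358) = (-9908 + 19250*(1/44850))/(√99 - 10358) = (-9908 + 385/897)/(3*√11 - 10358) = -8887091/(897*(-10358 + 3*√11))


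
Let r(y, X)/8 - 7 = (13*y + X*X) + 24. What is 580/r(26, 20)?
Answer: 145/1538 ≈ 0.094278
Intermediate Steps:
r(y, X) = 248 + 8*X² + 104*y (r(y, X) = 56 + 8*((13*y + X*X) + 24) = 56 + 8*((13*y + X²) + 24) = 56 + 8*((X² + 13*y) + 24) = 56 + 8*(24 + X² + 13*y) = 56 + (192 + 8*X² + 104*y) = 248 + 8*X² + 104*y)
580/r(26, 20) = 580/(248 + 8*20² + 104*26) = 580/(248 + 8*400 + 2704) = 580/(248 + 3200 + 2704) = 580/6152 = 580*(1/6152) = 145/1538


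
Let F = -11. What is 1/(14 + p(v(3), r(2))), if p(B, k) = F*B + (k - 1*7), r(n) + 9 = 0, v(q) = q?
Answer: -1/35 ≈ -0.028571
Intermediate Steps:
r(n) = -9 (r(n) = -9 + 0 = -9)
p(B, k) = -7 + k - 11*B (p(B, k) = -11*B + (k - 1*7) = -11*B + (k - 7) = -11*B + (-7 + k) = -7 + k - 11*B)
1/(14 + p(v(3), r(2))) = 1/(14 + (-7 - 9 - 11*3)) = 1/(14 + (-7 - 9 - 33)) = 1/(14 - 49) = 1/(-35) = -1/35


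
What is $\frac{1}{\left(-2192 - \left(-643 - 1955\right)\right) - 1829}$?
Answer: $- \frac{1}{1423} \approx -0.00070274$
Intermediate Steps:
$\frac{1}{\left(-2192 - \left(-643 - 1955\right)\right) - 1829} = \frac{1}{\left(-2192 - -2598\right) - 1829} = \frac{1}{\left(-2192 + 2598\right) - 1829} = \frac{1}{406 - 1829} = \frac{1}{-1423} = - \frac{1}{1423}$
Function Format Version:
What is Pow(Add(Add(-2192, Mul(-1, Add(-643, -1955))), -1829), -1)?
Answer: Rational(-1, 1423) ≈ -0.00070274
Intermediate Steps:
Pow(Add(Add(-2192, Mul(-1, Add(-643, -1955))), -1829), -1) = Pow(Add(Add(-2192, Mul(-1, -2598)), -1829), -1) = Pow(Add(Add(-2192, 2598), -1829), -1) = Pow(Add(406, -1829), -1) = Pow(-1423, -1) = Rational(-1, 1423)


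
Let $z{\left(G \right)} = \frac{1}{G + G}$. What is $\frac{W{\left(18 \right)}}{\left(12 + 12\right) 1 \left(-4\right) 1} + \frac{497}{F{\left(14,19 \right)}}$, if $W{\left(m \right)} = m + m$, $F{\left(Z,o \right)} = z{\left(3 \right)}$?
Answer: $\frac{23853}{8} \approx 2981.6$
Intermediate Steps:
$z{\left(G \right)} = \frac{1}{2 G}$
$F{\left(Z,o \right)} = \frac{1}{6}$ ($F{\left(Z,o \right)} = \frac{1}{2 \cdot 3} = \frac{1}{2} \cdot \frac{1}{3} = \frac{1}{6}$)
$W{\left(m \right)} = 2 m$
$\frac{W{\left(18 \right)}}{\left(12 + 12\right) 1 \left(-4\right) 1} + \frac{497}{F{\left(14,19 \right)}} = \frac{2 \cdot 18}{\left(12 + 12\right) 1 \left(-4\right) 1} + 497 \frac{1}{\frac{1}{6}} = \frac{36}{24 \left(\left(-4\right) 1\right)} + 497 \cdot 6 = \frac{36}{24 \left(-4\right)} + 2982 = \frac{36}{-96} + 2982 = 36 \left(- \frac{1}{96}\right) + 2982 = - \frac{3}{8} + 2982 = \frac{23853}{8}$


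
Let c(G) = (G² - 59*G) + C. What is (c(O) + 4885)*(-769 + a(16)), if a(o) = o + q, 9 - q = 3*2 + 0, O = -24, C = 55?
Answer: -5199000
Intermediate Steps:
c(G) = 55 + G² - 59*G (c(G) = (G² - 59*G) + 55 = 55 + G² - 59*G)
q = 3 (q = 9 - (3*2 + 0) = 9 - (6 + 0) = 9 - 1*6 = 9 - 6 = 3)
a(o) = 3 + o (a(o) = o + 3 = 3 + o)
(c(O) + 4885)*(-769 + a(16)) = ((55 + (-24)² - 59*(-24)) + 4885)*(-769 + (3 + 16)) = ((55 + 576 + 1416) + 4885)*(-769 + 19) = (2047 + 4885)*(-750) = 6932*(-750) = -5199000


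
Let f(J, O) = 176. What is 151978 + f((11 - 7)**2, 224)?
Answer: 152154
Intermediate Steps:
151978 + f((11 - 7)**2, 224) = 151978 + 176 = 152154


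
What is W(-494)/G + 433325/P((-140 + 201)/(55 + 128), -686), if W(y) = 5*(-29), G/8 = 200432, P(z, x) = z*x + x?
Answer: -260556638935/549985408 ≈ -473.75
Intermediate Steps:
P(z, x) = x + x*z (P(z, x) = x*z + x = x + x*z)
G = 1603456 (G = 8*200432 = 1603456)
W(y) = -145
W(-494)/G + 433325/P((-140 + 201)/(55 + 128), -686) = -145/1603456 + 433325/((-686*(1 + (-140 + 201)/(55 + 128)))) = -145*1/1603456 + 433325/((-686*(1 + 61/183))) = -145/1603456 + 433325/((-686*(1 + 61*(1/183)))) = -145/1603456 + 433325/((-686*(1 + 1/3))) = -145/1603456 + 433325/((-686*4/3)) = -145/1603456 + 433325/(-2744/3) = -145/1603456 + 433325*(-3/2744) = -145/1603456 - 1299975/2744 = -260556638935/549985408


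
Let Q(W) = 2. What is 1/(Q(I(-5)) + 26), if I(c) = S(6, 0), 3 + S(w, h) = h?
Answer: 1/28 ≈ 0.035714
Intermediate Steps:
S(w, h) = -3 + h
I(c) = -3 (I(c) = -3 + 0 = -3)
1/(Q(I(-5)) + 26) = 1/(2 + 26) = 1/28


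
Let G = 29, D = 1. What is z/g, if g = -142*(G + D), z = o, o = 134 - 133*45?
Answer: 5851/4260 ≈ 1.3735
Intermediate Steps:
o = -5851 (o = 134 - 5985 = -5851)
z = -5851
g = -4260 (g = -142*(29 + 1) = -142*30 = -4260)
z/g = -5851/(-4260) = -5851*(-1/4260) = 5851/4260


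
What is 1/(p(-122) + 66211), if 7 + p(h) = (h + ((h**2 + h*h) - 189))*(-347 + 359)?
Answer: 1/419688 ≈ 2.3827e-6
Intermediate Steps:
p(h) = -2275 + 12*h + 24*h**2 (p(h) = -7 + (h + ((h**2 + h*h) - 189))*(-347 + 359) = -7 + (h + ((h**2 + h**2) - 189))*12 = -7 + (h + (2*h**2 - 189))*12 = -7 + (h + (-189 + 2*h**2))*12 = -7 + (-189 + h + 2*h**2)*12 = -7 + (-2268 + 12*h + 24*h**2) = -2275 + 12*h + 24*h**2)
1/(p(-122) + 66211) = 1/((-2275 + 12*(-122) + 24*(-122)**2) + 66211) = 1/((-2275 - 1464 + 24*14884) + 66211) = 1/((-2275 - 1464 + 357216) + 66211) = 1/(353477 + 66211) = 1/419688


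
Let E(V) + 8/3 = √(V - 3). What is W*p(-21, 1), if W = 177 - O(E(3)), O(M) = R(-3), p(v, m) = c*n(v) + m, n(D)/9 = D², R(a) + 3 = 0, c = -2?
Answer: -1428660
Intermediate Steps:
E(V) = -8/3 + √(-3 + V) (E(V) = -8/3 + √(V - 3) = -8/3 + √(-3 + V))
R(a) = -3 (R(a) = -3 + 0 = -3)
n(D) = 9*D²
p(v, m) = m - 18*v² (p(v, m) = -18*v² + m = m - 18*v²)
O(M) = -3
W = 180 (W = 177 - 1*(-3) = 177 + 3 = 180)
W*p(-21, 1) = 180*(1 - 18*(-21)²) = 180*(1 - 18*441) = 180*(1 - 7938) = 180*(-7937) = -1428660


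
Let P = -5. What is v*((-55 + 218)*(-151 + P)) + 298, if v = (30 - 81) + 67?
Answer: -406550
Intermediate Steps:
v = 16 (v = -51 + 67 = 16)
v*((-55 + 218)*(-151 + P)) + 298 = 16*((-55 + 218)*(-151 - 5)) + 298 = 16*(163*(-156)) + 298 = 16*(-25428) + 298 = -406848 + 298 = -406550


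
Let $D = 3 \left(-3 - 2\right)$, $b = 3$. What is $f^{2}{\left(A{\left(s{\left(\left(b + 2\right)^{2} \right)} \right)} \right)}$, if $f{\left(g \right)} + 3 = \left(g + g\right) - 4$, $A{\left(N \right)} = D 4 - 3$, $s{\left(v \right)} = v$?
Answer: $17689$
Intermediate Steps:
$D = -15$ ($D = 3 \left(-5\right) = -15$)
$A{\left(N \right)} = -63$ ($A{\left(N \right)} = \left(-15\right) 4 - 3 = -60 - 3 = -63$)
$f{\left(g \right)} = -7 + 2 g$ ($f{\left(g \right)} = -3 + \left(\left(g + g\right) - 4\right) = -3 + \left(2 g - 4\right) = -3 + \left(-4 + 2 g\right) = -7 + 2 g$)
$f^{2}{\left(A{\left(s{\left(\left(b + 2\right)^{2} \right)} \right)} \right)} = \left(-7 + 2 \left(-63\right)\right)^{2} = \left(-7 - 126\right)^{2} = \left(-133\right)^{2} = 17689$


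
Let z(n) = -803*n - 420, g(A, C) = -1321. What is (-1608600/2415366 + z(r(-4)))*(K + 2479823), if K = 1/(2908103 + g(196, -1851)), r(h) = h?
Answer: 1349973991565178261074/195026178117 ≈ 6.9220e+9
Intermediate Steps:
z(n) = -420 - 803*n
K = 1/2906782 (K = 1/(2908103 - 1321) = 1/2906782 ≈ 3.4402e-7)
(-1608600/2415366 + z(r(-4)))*(K + 2479823) = (-1608600/2415366 + (-420 - 803*(-4)))*(1/2906782 + 2479823) = (-1608600*1/2415366 + (-420 + 3212))*(7208304859587/2906782) = (-268100/402561 + 2792)*(7208304859587/2906782) = (1123682212/402561)*(7208304859587/2906782) = 1349973991565178261074/195026178117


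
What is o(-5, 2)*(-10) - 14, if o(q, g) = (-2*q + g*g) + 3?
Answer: -184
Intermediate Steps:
o(q, g) = 3 + g**2 - 2*q (o(q, g) = (-2*q + g**2) + 3 = (g**2 - 2*q) + 3 = 3 + g**2 - 2*q)
o(-5, 2)*(-10) - 14 = (3 + 2**2 - 2*(-5))*(-10) - 14 = (3 + 4 + 10)*(-10) - 14 = 17*(-10) - 14 = -170 - 14 = -184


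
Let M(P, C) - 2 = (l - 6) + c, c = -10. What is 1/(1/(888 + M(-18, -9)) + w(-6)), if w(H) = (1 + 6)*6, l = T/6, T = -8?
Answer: 2618/109959 ≈ 0.023809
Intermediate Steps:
l = -4/3 (l = -8/6 = -8*1/6 = -4/3 ≈ -1.3333)
M(P, C) = -46/3 (M(P, C) = 2 + ((-4/3 - 6) - 10) = 2 + (-22/3 - 10) = 2 - 52/3 = -46/3)
w(H) = 42 (w(H) = 7*6 = 42)
1/(1/(888 + M(-18, -9)) + w(-6)) = 1/(1/(888 - 46/3) + 42) = 1/(1/(2618/3) + 42) = 1/(3/2618 + 42) = 1/(109959/2618) = 2618/109959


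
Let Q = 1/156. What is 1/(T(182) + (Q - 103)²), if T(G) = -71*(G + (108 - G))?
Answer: 24336/71540041 ≈ 0.00034017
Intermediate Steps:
Q = 1/156 ≈ 0.0064103
T(G) = -7668 (T(G) = -71*108 = -7668)
1/(T(182) + (Q - 103)²) = 1/(-7668 + (1/156 - 103)²) = 1/(-7668 + (-16067/156)²) = 1/(-7668 + 258148489/24336) = 1/(71540041/24336) = 24336/71540041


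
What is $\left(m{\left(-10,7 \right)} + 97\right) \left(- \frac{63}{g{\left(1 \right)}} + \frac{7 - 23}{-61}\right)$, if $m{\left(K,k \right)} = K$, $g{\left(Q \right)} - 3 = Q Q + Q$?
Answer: $- \frac{327381}{305} \approx -1073.4$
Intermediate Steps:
$g{\left(Q \right)} = 3 + Q + Q^{2}$ ($g{\left(Q \right)} = 3 + \left(Q Q + Q\right) = 3 + \left(Q^{2} + Q\right) = 3 + \left(Q + Q^{2}\right) = 3 + Q + Q^{2}$)
$\left(m{\left(-10,7 \right)} + 97\right) \left(- \frac{63}{g{\left(1 \right)}} + \frac{7 - 23}{-61}\right) = \left(-10 + 97\right) \left(- \frac{63}{3 + 1 + 1^{2}} + \frac{7 - 23}{-61}\right) = 87 \left(- \frac{63}{3 + 1 + 1} - - \frac{16}{61}\right) = 87 \left(- \frac{63}{5} + \frac{16}{61}\right) = 87 \left(- \frac{3763}{305}\right) = - \frac{327381}{305}$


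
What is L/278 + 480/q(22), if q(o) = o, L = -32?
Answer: 33184/1529 ≈ 21.703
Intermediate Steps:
L/278 + 480/q(22) = -32/278 + 480/22 = -32*1/278 + 480*(1/22) = -16/139 + 240/11 = 33184/1529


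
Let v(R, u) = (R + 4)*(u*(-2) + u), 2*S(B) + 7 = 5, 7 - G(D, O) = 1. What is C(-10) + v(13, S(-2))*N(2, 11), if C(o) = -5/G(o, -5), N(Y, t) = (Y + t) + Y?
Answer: 1525/6 ≈ 254.17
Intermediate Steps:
G(D, O) = 6 (G(D, O) = 7 - 1*1 = 7 - 1 = 6)
S(B) = -1 (S(B) = -7/2 + (½)*5 = -7/2 + 5/2 = -1)
N(Y, t) = t + 2*Y
C(o) = -⅚ (C(o) = -5/6 = -5*⅙ = -⅚)
v(R, u) = -u*(4 + R) (v(R, u) = (4 + R)*(-2*u + u) = (4 + R)*(-u) = -u*(4 + R))
C(-10) + v(13, S(-2))*N(2, 11) = -⅚ + (-1*(-1)*(4 + 13))*(11 + 2*2) = -⅚ + (-1*(-1)*17)*(11 + 4) = -⅚ + 17*15 = -⅚ + 255 = 1525/6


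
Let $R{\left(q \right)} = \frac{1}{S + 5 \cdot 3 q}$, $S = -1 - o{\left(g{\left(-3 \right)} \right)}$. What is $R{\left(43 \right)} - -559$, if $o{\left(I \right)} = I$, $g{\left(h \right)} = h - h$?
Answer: $\frac{359997}{644} \approx 559.0$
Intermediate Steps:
$g{\left(h \right)} = 0$
$S = -1$ ($S = -1 - 0 = -1 + 0 = -1$)
$R{\left(q \right)} = \frac{1}{-1 + 15 q}$ ($R{\left(q \right)} = \frac{1}{-1 + 5 \cdot 3 q} = \frac{1}{-1 + 15 q}$)
$R{\left(43 \right)} - -559 = \frac{1}{-1 + 15 \cdot 43} - -559 = \frac{1}{-1 + 645} + 559 = \frac{1}{644} + 559 = \frac{359997}{644}$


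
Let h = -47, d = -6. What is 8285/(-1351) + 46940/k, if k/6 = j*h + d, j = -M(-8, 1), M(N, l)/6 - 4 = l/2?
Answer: 316105/5118939 ≈ 0.061752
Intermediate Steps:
M(N, l) = 24 + 3*l (M(N, l) = 24 + 6*(l/2) = 24 + 3*l)
j = -27 (j = -(24 + 3*1) = -(24 + 3) = -1*27 = -27)
k = 7578 (k = 6*(-27*(-47) - 6) = 6*(1269 - 6) = 6*1263 = 7578)
8285/(-1351) + 46940/k = 8285/(-1351) + 46940/7578 = 8285*(-1/1351) + 46940*(1/7578) = -8285/1351 + 23470/3789 = 316105/5118939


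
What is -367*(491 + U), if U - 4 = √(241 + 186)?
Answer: -181665 - 367*√427 ≈ -1.8925e+5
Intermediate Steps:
U = 4 + √427 (U = 4 + √(241 + 186) = 4 + √427 ≈ 24.664)
-367*(491 + U) = -367*(491 + (4 + √427)) = -367*(495 + √427) = -181665 - 367*√427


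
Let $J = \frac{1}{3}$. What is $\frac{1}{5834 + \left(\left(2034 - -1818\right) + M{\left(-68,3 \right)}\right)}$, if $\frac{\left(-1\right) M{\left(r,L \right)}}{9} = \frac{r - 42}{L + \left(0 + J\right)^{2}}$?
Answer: $\frac{14}{140059} \approx 9.9958 \cdot 10^{-5}$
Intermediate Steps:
$J = \frac{1}{3} \approx 0.33333$
$M{\left(r,L \right)} = - \frac{9 \left(-42 + r\right)}{\frac{1}{9} + L}$ ($M{\left(r,L \right)} = - 9 \frac{r - 42}{L + \left(0 + \frac{1}{3}\right)^{2}} = - 9 \frac{-42 + r}{L + \left(\frac{1}{3}\right)^{2}} = - 9 \frac{-42 + r}{L + \frac{1}{9}} = - 9 \frac{-42 + r}{\frac{1}{9} + L} = - \frac{9 \left(-42 + r\right)}{\frac{1}{9} + L}$)
$\frac{1}{5834 + \left(\left(2034 - -1818\right) + M{\left(-68,3 \right)}\right)} = \frac{1}{5834 + \left(\left(2034 - -1818\right) + \frac{81 \left(42 - -68\right)}{1 + 9 \cdot 3}\right)} = \frac{1}{5834 + \left(\left(2034 + 1818\right) + \frac{81 \left(42 + 68\right)}{1 + 27}\right)} = \frac{1}{5834 + \left(3852 + 81 \cdot \frac{1}{28} \cdot 110\right)} = \frac{1}{5834 + \left(3852 + \frac{4455}{14}\right)} = \frac{1}{5834 + \frac{58383}{14}} = \frac{1}{\frac{140059}{14}} = \frac{14}{140059}$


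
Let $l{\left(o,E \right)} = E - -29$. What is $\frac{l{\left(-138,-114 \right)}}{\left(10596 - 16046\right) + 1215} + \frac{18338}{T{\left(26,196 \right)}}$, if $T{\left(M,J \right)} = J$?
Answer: $\frac{1109687}{11858} \approx 93.581$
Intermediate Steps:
$l{\left(o,E \right)} = 29 + E$ ($l{\left(o,E \right)} = E + 29 = 29 + E$)
$\frac{l{\left(-138,-114 \right)}}{\left(10596 - 16046\right) + 1215} + \frac{18338}{T{\left(26,196 \right)}} = \frac{29 - 114}{\left(10596 - 16046\right) + 1215} + \frac{18338}{196} = - \frac{85}{\left(10596 - 16046\right) + 1215} + 18338 \cdot \frac{1}{196} = - \frac{85}{-5450 + 1215} + \frac{9169}{98} = - \frac{85}{-4235} + \frac{9169}{98} = \left(-85\right) \left(- \frac{1}{4235}\right) + \frac{9169}{98} = \frac{17}{847} + \frac{9169}{98} = \frac{1109687}{11858}$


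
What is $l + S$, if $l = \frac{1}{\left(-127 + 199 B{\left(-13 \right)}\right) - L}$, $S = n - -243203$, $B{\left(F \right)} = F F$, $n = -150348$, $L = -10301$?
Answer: $\frac{4067513276}{43805} \approx 92855.0$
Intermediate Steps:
$B{\left(F \right)} = F^{2}$
$S = 92855$ ($S = -150348 - -243203 = -150348 + 243203 = 92855$)
$l = \frac{1}{43805}$ ($l = \frac{1}{\left(-127 + 199 \left(-13\right)^{2}\right) - -10301} = \frac{1}{\left(-127 + 199 \cdot 169\right) + 10301} = \frac{1}{\left(-127 + 33631\right) + 10301} = \frac{1}{33504 + 10301} = \frac{1}{43805} \approx 2.2828 \cdot 10^{-5}$)
$l + S = \frac{1}{43805} + 92855 = \frac{4067513276}{43805}$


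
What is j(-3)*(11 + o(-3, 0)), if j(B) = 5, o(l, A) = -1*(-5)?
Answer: 80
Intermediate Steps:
o(l, A) = 5
j(-3)*(11 + o(-3, 0)) = 5*(11 + 5) = 5*16 = 80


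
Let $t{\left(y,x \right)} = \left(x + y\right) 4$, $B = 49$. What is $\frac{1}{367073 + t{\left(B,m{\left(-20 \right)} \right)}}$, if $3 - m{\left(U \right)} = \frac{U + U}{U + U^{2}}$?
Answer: $\frac{19}{6978347} \approx 2.7227 \cdot 10^{-6}$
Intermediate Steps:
$m{\left(U \right)} = 3 - \frac{2 U}{U + U^{2}}$ ($m{\left(U \right)} = 3 - \frac{U + U}{U + U^{2}} = 3 - \frac{2 U}{U + U^{2}}$)
$t{\left(y,x \right)} = 4 x + 4 y$
$\frac{1}{367073 + t{\left(B,m{\left(-20 \right)} \right)}} = \frac{1}{367073 + \left(4 \frac{1 + 3 \left(-20\right)}{1 - 20} + 4 \cdot 49\right)} = \frac{1}{367073 + \left(4 \frac{1 - 60}{-19} + 196\right)} = \frac{1}{367073 + \left(4 \left(\left(- \frac{1}{19}\right) \left(-59\right)\right) + 196\right)} = \frac{1}{367073 + \left(4 \cdot \frac{59}{19} + 196\right)} = \frac{1}{367073 + \left(\frac{236}{19} + 196\right)} = \frac{1}{367073 + \frac{3960}{19}} = \frac{1}{\frac{6978347}{19}} = \frac{19}{6978347}$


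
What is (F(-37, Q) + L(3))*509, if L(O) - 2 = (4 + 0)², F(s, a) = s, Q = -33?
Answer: -9671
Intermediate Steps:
L(O) = 18 (L(O) = 2 + (4 + 0)² = 2 + 4² = 2 + 16 = 18)
(F(-37, Q) + L(3))*509 = (-37 + 18)*509 = -19*509 = -9671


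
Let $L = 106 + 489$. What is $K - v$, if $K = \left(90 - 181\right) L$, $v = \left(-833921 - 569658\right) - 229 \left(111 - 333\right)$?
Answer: $1298596$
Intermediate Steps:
$L = 595$
$v = -1352741$ ($v = -1403579 - -50838 = -1403579 + 50838 = -1352741$)
$K = -54145$ ($K = \left(90 - 181\right) 595 = \left(-91\right) 595 = -54145$)
$K - v = -54145 - -1352741 = -54145 + 1352741 = 1298596$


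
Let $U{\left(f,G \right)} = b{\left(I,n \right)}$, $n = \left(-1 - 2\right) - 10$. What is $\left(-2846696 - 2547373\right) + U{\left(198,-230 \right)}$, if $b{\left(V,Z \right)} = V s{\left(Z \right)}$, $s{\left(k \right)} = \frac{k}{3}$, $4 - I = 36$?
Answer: $- \frac{16181791}{3} \approx -5.3939 \cdot 10^{6}$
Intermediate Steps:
$I = -32$ ($I = 4 - 36 = -32$)
$n = -13$ ($n = -3 - 10 = -13$)
$s{\left(k \right)} = \frac{k}{3}$ ($s{\left(k \right)} = k \frac{1}{3} = \frac{k}{3}$)
$b{\left(V,Z \right)} = \frac{V Z}{3}$ ($b{\left(V,Z \right)} = V \frac{Z}{3} = \frac{V Z}{3}$)
$U{\left(f,G \right)} = \frac{416}{3}$ ($U{\left(f,G \right)} = \frac{1}{3} \left(-32\right) \left(-13\right) = \frac{416}{3}$)
$\left(-2846696 - 2547373\right) + U{\left(198,-230 \right)} = \left(-2846696 - 2547373\right) + \frac{416}{3} = -5394069 + \frac{416}{3} = - \frac{16181791}{3}$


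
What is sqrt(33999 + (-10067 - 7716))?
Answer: 2*sqrt(4054) ≈ 127.34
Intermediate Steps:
sqrt(33999 + (-10067 - 7716)) = sqrt(33999 - 17783) = sqrt(16216) = 2*sqrt(4054)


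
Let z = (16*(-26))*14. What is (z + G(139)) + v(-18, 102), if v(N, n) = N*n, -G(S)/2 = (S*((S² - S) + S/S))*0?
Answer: -7660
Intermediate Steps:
G(S) = 0 (G(S) = -2*S*((S² - S) + S/S)*0 = -2*S*((S² - S) + 1)*0 = -2*S*(1 + S² - S)*0 = -2*0 = 0)
z = -5824 (z = -416*14 = -5824)
(z + G(139)) + v(-18, 102) = (-5824 + 0) - 18*102 = -5824 - 1836 = -7660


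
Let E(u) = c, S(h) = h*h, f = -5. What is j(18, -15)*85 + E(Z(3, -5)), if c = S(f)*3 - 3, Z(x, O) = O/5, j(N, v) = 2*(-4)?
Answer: -608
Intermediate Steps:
j(N, v) = -8
Z(x, O) = O/5 (Z(x, O) = O*(1/5) = O/5)
S(h) = h**2
c = 72 (c = (-5)**2*3 - 3 = 25*3 - 3 = 75 - 3 = 72)
E(u) = 72
j(18, -15)*85 + E(Z(3, -5)) = -8*85 + 72 = -680 + 72 = -608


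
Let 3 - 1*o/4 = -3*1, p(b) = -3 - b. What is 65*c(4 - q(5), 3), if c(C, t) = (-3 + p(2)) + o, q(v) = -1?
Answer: 1040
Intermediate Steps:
o = 24 (o = 12 - (-12) = 12 - 4*(-3) = 12 + 12 = 24)
c(C, t) = 16 (c(C, t) = (-3 + (-3 - 1*2)) + 24 = (-3 + (-3 - 2)) + 24 = (-3 - 5) + 24 = -8 + 24 = 16)
65*c(4 - q(5), 3) = 65*16 = 1040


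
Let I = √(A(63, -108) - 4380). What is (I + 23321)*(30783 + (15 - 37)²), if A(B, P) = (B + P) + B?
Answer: 729177707 + 31267*I*√4362 ≈ 7.2918e+8 + 2.065e+6*I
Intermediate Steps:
A(B, P) = P + 2*B
I = I*√4362 (I = √((-108 + 2*63) - 4380) = √((-108 + 126) - 4380) = √(18 - 4380) = √(-4362) = I*√4362 ≈ 66.045*I)
(I + 23321)*(30783 + (15 - 37)²) = (I*√4362 + 23321)*(30783 + (15 - 37)²) = (23321 + I*√4362)*(30783 + (-22)²) = (23321 + I*√4362)*(30783 + 484) = (23321 + I*√4362)*31267 = 729177707 + 31267*I*√4362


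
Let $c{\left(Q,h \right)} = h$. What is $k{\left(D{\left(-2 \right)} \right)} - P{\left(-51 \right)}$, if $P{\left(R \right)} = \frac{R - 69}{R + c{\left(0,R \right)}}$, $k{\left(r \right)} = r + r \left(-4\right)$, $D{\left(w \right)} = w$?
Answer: $\frac{82}{17} \approx 4.8235$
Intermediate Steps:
$k{\left(r \right)} = - 3 r$ ($k{\left(r \right)} = r - 4 r = - 3 r$)
$P{\left(R \right)} = \frac{-69 + R}{2 R}$ ($P{\left(R \right)} = \frac{R - 69}{R + R} = \frac{-69 + R}{2 R}$)
$k{\left(D{\left(-2 \right)} \right)} - P{\left(-51 \right)} = \left(-3\right) \left(-2\right) - \frac{-69 - 51}{2 \left(-51\right)} = 6 - \frac{1}{2} \left(- \frac{1}{51}\right) \left(-120\right) = 6 - \frac{20}{17} = \frac{82}{17}$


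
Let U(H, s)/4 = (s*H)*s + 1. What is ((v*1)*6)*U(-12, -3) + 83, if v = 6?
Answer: -15325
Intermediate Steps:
U(H, s) = 4 + 4*H*s² (U(H, s) = 4*((s*H)*s + 1) = 4*((H*s)*s + 1) = 4*(H*s² + 1) = 4*(1 + H*s²) = 4 + 4*H*s²)
((v*1)*6)*U(-12, -3) + 83 = ((6*1)*6)*(4 + 4*(-12)*(-3)²) + 83 = (6*6)*(4 + 4*(-12)*9) + 83 = 36*(4 - 432) + 83 = 36*(-428) + 83 = -15408 + 83 = -15325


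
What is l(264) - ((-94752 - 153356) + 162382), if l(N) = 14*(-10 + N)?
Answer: 89282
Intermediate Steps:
l(N) = -140 + 14*N
l(264) - ((-94752 - 153356) + 162382) = (-140 + 14*264) - ((-94752 - 153356) + 162382) = (-140 + 3696) - (-248108 + 162382) = 3556 - 1*(-85726) = 3556 + 85726 = 89282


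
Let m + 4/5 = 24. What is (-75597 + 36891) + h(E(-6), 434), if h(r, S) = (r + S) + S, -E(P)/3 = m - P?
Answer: -189628/5 ≈ -37926.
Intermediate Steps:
m = 116/5 (m = -⅘ + 24 = 116/5 ≈ 23.200)
E(P) = -348/5 + 3*P (E(P) = -3*(116/5 - P) = -348/5 + 3*P)
h(r, S) = r + 2*S (h(r, S) = (S + r) + S = r + 2*S)
(-75597 + 36891) + h(E(-6), 434) = (-75597 + 36891) + ((-348/5 + 3*(-6)) + 2*434) = -38706 + ((-348/5 - 18) + 868) = -38706 + (-438/5 + 868) = -38706 + 3902/5 = -189628/5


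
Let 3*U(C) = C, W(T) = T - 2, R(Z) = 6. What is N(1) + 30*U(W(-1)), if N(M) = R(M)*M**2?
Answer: -24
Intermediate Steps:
W(T) = -2 + T
N(M) = 6*M**2
U(C) = C/3
N(1) + 30*U(W(-1)) = 6*1**2 + 30*((-2 - 1)/3) = 6*1 + 30*((1/3)*(-3)) = 6 + 30*(-1) = 6 - 30 = -24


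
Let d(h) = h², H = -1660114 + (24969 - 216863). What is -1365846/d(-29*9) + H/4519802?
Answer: -1049919019910/51315572007 ≈ -20.460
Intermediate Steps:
H = -1852008 (H = -1660114 - 191894 = -1852008)
-1365846/d(-29*9) + H/4519802 = -1365846/((-29*9)²) - 1852008/4519802 = -1365846/((-261)²) - 1852008*1/4519802 = -1365846/68121 - 926004/2259901 = -1365846*1/68121 - 926004/2259901 = -455282/22707 - 926004/2259901 = -1049919019910/51315572007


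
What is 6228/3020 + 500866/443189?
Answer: 1068199103/334607695 ≈ 3.1924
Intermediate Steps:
6228/3020 + 500866/443189 = 6228*(1/3020) + 500866*(1/443189) = 1557/755 + 500866/443189 = 1068199103/334607695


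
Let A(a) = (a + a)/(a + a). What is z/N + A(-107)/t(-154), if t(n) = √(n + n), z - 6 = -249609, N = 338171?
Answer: -249603/338171 - I*√77/154 ≈ -0.7381 - 0.05698*I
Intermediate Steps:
z = -249603 (z = 6 - 249609 = -249603)
A(a) = 1 (A(a) = (2*a)/((2*a)) = (2*a)*(1/(2*a)) = 1)
t(n) = √2*√n (t(n) = √(2*n) = √2*√n)
z/N + A(-107)/t(-154) = -249603/338171 + 1/(√2*√(-154)) = -249603*1/338171 + 1/(√2*(I*√154)) = -249603/338171 + 1/(2*I*√77) = -249603/338171 + 1*(-I*√77/154) = -249603/338171 - I*√77/154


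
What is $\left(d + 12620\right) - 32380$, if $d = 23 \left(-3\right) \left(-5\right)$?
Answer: $-19415$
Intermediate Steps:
$d = 345$ ($d = \left(-69\right) \left(-5\right) = 345$)
$\left(d + 12620\right) - 32380 = \left(345 + 12620\right) - 32380 = 12965 - 32380 = -19415$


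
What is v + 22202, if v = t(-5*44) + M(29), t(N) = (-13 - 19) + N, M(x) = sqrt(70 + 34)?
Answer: 21950 + 2*sqrt(26) ≈ 21960.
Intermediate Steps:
M(x) = 2*sqrt(26) (M(x) = sqrt(104) = 2*sqrt(26))
t(N) = -32 + N
v = -252 + 2*sqrt(26) (v = (-32 - 5*44) + 2*sqrt(26) = (-32 - 220) + 2*sqrt(26) = -252 + 2*sqrt(26) ≈ -241.80)
v + 22202 = (-252 + 2*sqrt(26)) + 22202 = 21950 + 2*sqrt(26)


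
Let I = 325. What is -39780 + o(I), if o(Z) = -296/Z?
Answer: -12928796/325 ≈ -39781.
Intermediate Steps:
-39780 + o(I) = -39780 - 296/325 = -12928796/325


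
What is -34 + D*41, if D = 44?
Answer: 1770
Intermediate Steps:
-34 + D*41 = -34 + 44*41 = -34 + 1804 = 1770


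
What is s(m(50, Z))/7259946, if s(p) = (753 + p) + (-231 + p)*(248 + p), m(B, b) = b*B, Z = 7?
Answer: 72265/7259946 ≈ 0.0099539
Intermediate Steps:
m(B, b) = B*b
s(p) = 753 + p + (-231 + p)*(248 + p)
s(m(50, Z))/7259946 = (-56535 + (50*7)**2 + 18*(50*7))/7259946 = (-56535 + 350**2 + 18*350)*(1/7259946) = (-56535 + 122500 + 6300)*(1/7259946) = 72265*(1/7259946) = 72265/7259946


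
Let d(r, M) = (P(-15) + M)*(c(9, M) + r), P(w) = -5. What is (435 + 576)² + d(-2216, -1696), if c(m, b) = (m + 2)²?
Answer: 4585716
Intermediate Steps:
c(m, b) = (2 + m)²
d(r, M) = (-5 + M)*(121 + r) (d(r, M) = (-5 + M)*((2 + 9)² + r) = (-5 + M)*(11² + r) = (-5 + M)*(121 + r))
(435 + 576)² + d(-2216, -1696) = (435 + 576)² + (-605 - 5*(-2216) + 121*(-1696) - 1696*(-2216)) = 1011² + (-605 + 11080 - 205216 + 3758336) = 1022121 + 3563595 = 4585716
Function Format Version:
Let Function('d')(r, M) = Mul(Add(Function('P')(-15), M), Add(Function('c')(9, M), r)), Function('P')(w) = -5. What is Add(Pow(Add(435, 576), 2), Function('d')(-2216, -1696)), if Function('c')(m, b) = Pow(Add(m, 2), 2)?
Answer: 4585716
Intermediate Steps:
Function('c')(m, b) = Pow(Add(2, m), 2)
Function('d')(r, M) = Mul(Add(-5, M), Add(121, r)) (Function('d')(r, M) = Mul(Add(-5, M), Add(Pow(Add(2, 9), 2), r)) = Mul(Add(-5, M), Add(Pow(11, 2), r)) = Mul(Add(-5, M), Add(121, r)))
Add(Pow(Add(435, 576), 2), Function('d')(-2216, -1696)) = Add(Pow(Add(435, 576), 2), Add(-605, Mul(-5, -2216), Mul(121, -1696), Mul(-1696, -2216))) = Add(Pow(1011, 2), Add(-605, 11080, -205216, 3758336)) = Add(1022121, 3563595) = 4585716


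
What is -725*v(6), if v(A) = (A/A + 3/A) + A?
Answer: -10875/2 ≈ -5437.5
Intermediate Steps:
v(A) = 1 + A + 3/A (v(A) = (1 + 3/A) + A = 1 + A + 3/A)
-725*v(6) = -725*(1 + 6 + 3/6) = -725*(1 + 6 + 3*(⅙)) = -725*(1 + 6 + ½) = -725*15/2 = -10875/2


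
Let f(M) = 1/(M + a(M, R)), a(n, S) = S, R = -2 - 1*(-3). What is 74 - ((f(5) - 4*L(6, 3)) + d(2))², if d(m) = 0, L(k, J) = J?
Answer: -2377/36 ≈ -66.028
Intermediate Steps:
R = 1 (R = -2 + 3 = 1)
f(M) = 1/(1 + M) (f(M) = 1/(M + 1) = 1/(1 + M))
74 - ((f(5) - 4*L(6, 3)) + d(2))² = 74 - ((1/(1 + 5) - 4*3) + 0)² = 74 - ((1/6 - 12) + 0)² = 74 - ((⅙ - 12) + 0)² = 74 - (-71/6 + 0)² = 74 - (-71/6)² = 74 - 1*5041/36 = 74 - 5041/36 = -2377/36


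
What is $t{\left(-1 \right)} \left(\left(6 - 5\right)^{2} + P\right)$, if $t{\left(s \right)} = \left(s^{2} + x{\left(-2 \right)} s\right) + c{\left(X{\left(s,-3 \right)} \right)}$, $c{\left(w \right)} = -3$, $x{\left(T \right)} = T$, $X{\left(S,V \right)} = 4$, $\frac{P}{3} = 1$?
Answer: $0$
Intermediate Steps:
$P = 3$ ($P = 3 \cdot 1 = 3$)
$t{\left(s \right)} = -3 + s^{2} - 2 s$ ($t{\left(s \right)} = \left(s^{2} - 2 s\right) - 3 = -3 + s^{2} - 2 s$)
$t{\left(-1 \right)} \left(\left(6 - 5\right)^{2} + P\right) = \left(-3 + \left(-1\right)^{2} - -2\right) \left(\left(6 - 5\right)^{2} + 3\right) = \left(-3 + 1 + 2\right) \left(1^{2} + 3\right) = 0 \left(1 + 3\right) = 0 \cdot 4 = 0$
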